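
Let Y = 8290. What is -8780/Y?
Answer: -878/829 ≈ -1.0591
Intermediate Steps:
-8780/Y = -8780/8290 = -8780*1/8290 = -878/829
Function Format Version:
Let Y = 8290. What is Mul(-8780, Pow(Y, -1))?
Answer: Rational(-878, 829) ≈ -1.0591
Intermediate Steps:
Mul(-8780, Pow(Y, -1)) = Mul(-8780, Pow(8290, -1)) = Mul(-8780, Rational(1, 8290)) = Rational(-878, 829)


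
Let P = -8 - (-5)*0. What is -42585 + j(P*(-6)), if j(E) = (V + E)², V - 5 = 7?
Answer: -38985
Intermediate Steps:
V = 12 (V = 5 + 7 = 12)
P = -8 (P = -8 - 1*0 = -8 + 0 = -8)
j(E) = (12 + E)²
-42585 + j(P*(-6)) = -42585 + (12 - 8*(-6))² = -42585 + (12 + 48)² = -42585 + 60² = -42585 + 3600 = -38985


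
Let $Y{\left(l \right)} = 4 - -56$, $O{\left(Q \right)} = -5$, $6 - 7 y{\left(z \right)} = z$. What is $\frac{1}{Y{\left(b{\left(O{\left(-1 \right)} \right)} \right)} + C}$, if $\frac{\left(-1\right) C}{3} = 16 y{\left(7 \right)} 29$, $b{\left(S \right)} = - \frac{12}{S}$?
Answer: $\frac{7}{1812} \approx 0.0038631$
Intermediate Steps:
$y{\left(z \right)} = \frac{6}{7} - \frac{z}{7}$
$Y{\left(l \right)} = 60$ ($Y{\left(l \right)} = 4 + 56 = 60$)
$C = \frac{1392}{7}$ ($C = - 3 \cdot 16 \left(\frac{6}{7} - 1\right) 29 = - 3 \cdot 16 \left(- \frac{1}{7}\right) 29 = - 3 \left(\left(- \frac{16}{7}\right) 29\right) = \left(-3\right) \left(- \frac{464}{7}\right) = \frac{1392}{7} \approx 198.86$)
$\frac{1}{Y{\left(b{\left(O{\left(-1 \right)} \right)} \right)} + C} = \frac{1}{60 + \frac{1392}{7}} = \frac{1}{\frac{1812}{7}} = \frac{7}{1812}$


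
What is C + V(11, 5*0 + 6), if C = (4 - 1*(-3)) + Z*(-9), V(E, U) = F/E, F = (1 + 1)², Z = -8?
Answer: 873/11 ≈ 79.364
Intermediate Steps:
F = 4 (F = 2² = 4)
V(E, U) = 4/E
C = 79 (C = (4 - 1*(-3)) - 8*(-9) = (4 + 3) + 72 = 7 + 72 = 79)
C + V(11, 5*0 + 6) = 79 + 4/11 = 873/11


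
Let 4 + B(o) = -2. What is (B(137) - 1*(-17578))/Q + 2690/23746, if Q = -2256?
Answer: -51399509/6696372 ≈ -7.6757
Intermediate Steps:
B(o) = -6 (B(o) = -4 - 2 = -6)
(B(137) - 1*(-17578))/Q + 2690/23746 = (-6 - 1*(-17578))/(-2256) + 2690/23746 = (-6 + 17578)*(-1/2256) + 2690*(1/23746) = 17572*(-1/2256) + 1345/11873 = -4393/564 + 1345/11873 = -51399509/6696372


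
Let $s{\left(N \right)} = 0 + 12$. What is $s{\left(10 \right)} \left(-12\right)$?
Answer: $-144$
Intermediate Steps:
$s{\left(N \right)} = 12$
$s{\left(10 \right)} \left(-12\right) = 12 \left(-12\right) = -144$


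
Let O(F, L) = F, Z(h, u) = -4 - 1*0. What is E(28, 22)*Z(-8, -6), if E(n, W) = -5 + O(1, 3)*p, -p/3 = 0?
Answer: 20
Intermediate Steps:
Z(h, u) = -4 (Z(h, u) = -4 + 0 = -4)
p = 0 (p = -3*0 = 0)
E(n, W) = -5 (E(n, W) = -5 + 1*0 = -5 + 0 = -5)
E(28, 22)*Z(-8, -6) = -5*(-4) = 20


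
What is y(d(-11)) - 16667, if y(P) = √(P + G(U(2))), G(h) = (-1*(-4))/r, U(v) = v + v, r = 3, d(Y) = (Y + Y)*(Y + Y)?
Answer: -16667 + 4*√273/3 ≈ -16645.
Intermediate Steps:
d(Y) = 4*Y² (d(Y) = (2*Y)*(2*Y) = 4*Y²)
U(v) = 2*v
G(h) = 4/3 (G(h) = -1*(-4)/3 = 4*(⅓) = 4/3)
y(P) = √(4/3 + P) (y(P) = √(P + 4/3) = √(4/3 + P))
y(d(-11)) - 16667 = √(12 + 9*(4*(-11)²))/3 - 16667 = √(12 + 9*(4*121))/3 - 16667 = √(12 + 9*484)/3 - 16667 = √(12 + 4356)/3 - 16667 = √4368/3 - 16667 = (4*√273)/3 - 16667 = 4*√273/3 - 16667 = -16667 + 4*√273/3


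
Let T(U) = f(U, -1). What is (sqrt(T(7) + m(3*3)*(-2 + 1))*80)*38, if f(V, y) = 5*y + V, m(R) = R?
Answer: 3040*I*sqrt(7) ≈ 8043.1*I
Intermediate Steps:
f(V, y) = V + 5*y
T(U) = -5 + U (T(U) = U + 5*(-1) = U - 5 = -5 + U)
(sqrt(T(7) + m(3*3)*(-2 + 1))*80)*38 = (sqrt((-5 + 7) + (3*3)*(-2 + 1))*80)*38 = (sqrt(2 + 9*(-1))*80)*38 = (sqrt(2 - 9)*80)*38 = (sqrt(-7)*80)*38 = ((I*sqrt(7))*80)*38 = (80*I*sqrt(7))*38 = 3040*I*sqrt(7)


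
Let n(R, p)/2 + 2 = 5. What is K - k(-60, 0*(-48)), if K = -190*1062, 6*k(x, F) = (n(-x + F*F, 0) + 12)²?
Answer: -201834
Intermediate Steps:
n(R, p) = 6 (n(R, p) = -4 + 2*5 = -4 + 10 = 6)
k(x, F) = 54 (k(x, F) = (6 + 12)²/6 = (⅙)*18² = (⅙)*324 = 54)
K = -201780
K - k(-60, 0*(-48)) = -201780 - 1*54 = -201780 - 54 = -201834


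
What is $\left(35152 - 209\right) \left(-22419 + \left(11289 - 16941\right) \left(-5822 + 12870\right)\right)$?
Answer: $-1392748135245$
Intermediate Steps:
$\left(35152 - 209\right) \left(-22419 + \left(11289 - 16941\right) \left(-5822 + 12870\right)\right) = 34943 \left(-22419 - 39835296\right) = 34943 \left(-39857715\right) = -1392748135245$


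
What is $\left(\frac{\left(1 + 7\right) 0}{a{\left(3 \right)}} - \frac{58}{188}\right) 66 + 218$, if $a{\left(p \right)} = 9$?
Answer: $\frac{9289}{47} \approx 197.64$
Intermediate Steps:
$\left(\frac{\left(1 + 7\right) 0}{a{\left(3 \right)}} - \frac{58}{188}\right) 66 + 218 = \left(\frac{\left(1 + 7\right) 0}{9} - \frac{58}{188}\right) 66 + 218 = \left(8 \cdot 0 \cdot \frac{1}{9} - \frac{29}{94}\right) 66 + 218 = \left(0 \cdot \frac{1}{9} - \frac{29}{94}\right) 66 + 218 = \left(0 - \frac{29}{94}\right) 66 + 218 = \left(- \frac{29}{94}\right) 66 + 218 = - \frac{957}{47} + 218 = \frac{9289}{47}$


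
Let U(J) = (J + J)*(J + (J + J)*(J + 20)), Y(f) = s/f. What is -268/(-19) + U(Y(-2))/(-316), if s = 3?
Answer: 81439/6004 ≈ 13.564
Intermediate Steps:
Y(f) = 3/f
U(J) = 2*J*(J + 2*J*(20 + J)) (U(J) = (2*J)*(J + (2*J)*(20 + J)) = (2*J)*(J + 2*J*(20 + J)) = 2*J*(J + 2*J*(20 + J)))
-268/(-19) + U(Y(-2))/(-316) = -268/(-19) + ((3/(-2))**2*(82 + 4*(3/(-2))))/(-316) = -268*(-1/19) + ((3*(-1/2))**2*(82 + 4*(3*(-1/2))))*(-1/316) = 268/19 + ((-3/2)**2*(82 + 4*(-3/2)))*(-1/316) = 268/19 + (9*(82 - 6)/4)*(-1/316) = 268/19 + ((9/4)*76)*(-1/316) = 268/19 + 171*(-1/316) = 268/19 - 171/316 = 81439/6004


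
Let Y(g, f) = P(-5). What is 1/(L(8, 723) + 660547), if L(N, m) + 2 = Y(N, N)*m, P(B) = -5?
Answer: 1/656930 ≈ 1.5222e-6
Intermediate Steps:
Y(g, f) = -5
L(N, m) = -2 - 5*m
1/(L(8, 723) + 660547) = 1/((-2 - 5*723) + 660547) = 1/((-2 - 3615) + 660547) = 1/(-3617 + 660547) = 1/656930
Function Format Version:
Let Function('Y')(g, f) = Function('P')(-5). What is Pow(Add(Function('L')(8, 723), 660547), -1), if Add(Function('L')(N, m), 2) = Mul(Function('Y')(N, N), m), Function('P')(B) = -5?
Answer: Rational(1, 656930) ≈ 1.5222e-6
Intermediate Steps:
Function('Y')(g, f) = -5
Function('L')(N, m) = Add(-2, Mul(-5, m))
Pow(Add(Function('L')(8, 723), 660547), -1) = Pow(Add(Add(-2, Mul(-5, 723)), 660547), -1) = Pow(Add(Add(-2, -3615), 660547), -1) = Pow(Add(-3617, 660547), -1) = Pow(656930, -1) = Rational(1, 656930)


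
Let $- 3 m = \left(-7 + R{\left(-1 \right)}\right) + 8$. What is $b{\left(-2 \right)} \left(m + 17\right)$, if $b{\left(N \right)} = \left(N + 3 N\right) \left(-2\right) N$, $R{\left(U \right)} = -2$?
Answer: $- \frac{1664}{3} \approx -554.67$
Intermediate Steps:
$m = \frac{1}{3}$ ($m = - \frac{\left(-7 - 2\right) + 8}{3} = - \frac{-9 + 8}{3} = \left(- \frac{1}{3}\right) \left(-1\right) = \frac{1}{3} \approx 0.33333$)
$b{\left(N \right)} = - 8 N^{2}$ ($b{\left(N \right)} = 4 N \left(-2\right) N = - 8 N N = - 8 N^{2}$)
$b{\left(-2 \right)} \left(m + 17\right) = - 8 \left(-2\right)^{2} \left(\frac{1}{3} + 17\right) = \left(-8\right) 4 \cdot \frac{52}{3} = \left(-32\right) \frac{52}{3} = - \frac{1664}{3}$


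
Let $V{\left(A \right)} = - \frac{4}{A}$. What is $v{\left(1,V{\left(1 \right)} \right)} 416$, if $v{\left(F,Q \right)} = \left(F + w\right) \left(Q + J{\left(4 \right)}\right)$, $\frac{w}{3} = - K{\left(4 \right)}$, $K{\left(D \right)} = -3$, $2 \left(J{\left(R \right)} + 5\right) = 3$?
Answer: $-31200$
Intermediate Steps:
$J{\left(R \right)} = - \frac{7}{2}$ ($J{\left(R \right)} = -5 + \frac{1}{2} \cdot 3 = -5 + \frac{3}{2} = - \frac{7}{2}$)
$w = 9$ ($w = 3 \left(\left(-1\right) \left(-3\right)\right) = 3 \cdot 3 = 9$)
$v{\left(F,Q \right)} = \left(9 + F\right) \left(- \frac{7}{2} + Q\right)$ ($v{\left(F,Q \right)} = \left(F + 9\right) \left(Q - \frac{7}{2}\right) = \left(9 + F\right) \left(- \frac{7}{2} + Q\right)$)
$v{\left(1,V{\left(1 \right)} \right)} 416 = \left(- \frac{63}{2} + 9 \left(- \frac{4}{1}\right) - \frac{7}{2} + 1 \left(- \frac{4}{1}\right)\right) 416 = \left(- \frac{63}{2} + 9 \left(\left(-4\right) 1\right) - \frac{7}{2} + 1 \left(\left(-4\right) 1\right)\right) 416 = \left(- \frac{63}{2} + 9 \left(-4\right) - \frac{7}{2} + 1 \left(-4\right)\right) 416 = \left(- \frac{63}{2} - 36 - \frac{7}{2} - 4\right) 416 = \left(-75\right) 416 = -31200$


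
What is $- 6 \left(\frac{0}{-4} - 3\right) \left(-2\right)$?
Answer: $-36$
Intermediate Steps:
$- 6 \left(\frac{0}{-4} - 3\right) \left(-2\right) = - 6 \left(0 \left(- \frac{1}{4}\right) - 3\right) \left(-2\right) = - 6 \left(0 - 3\right) \left(-2\right) = \left(-6\right) \left(-3\right) \left(-2\right) = 18 \left(-2\right) = -36$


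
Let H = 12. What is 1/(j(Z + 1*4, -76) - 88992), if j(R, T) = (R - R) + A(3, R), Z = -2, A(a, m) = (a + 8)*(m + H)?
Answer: -1/88838 ≈ -1.1256e-5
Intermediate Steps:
A(a, m) = (8 + a)*(12 + m) (A(a, m) = (a + 8)*(m + 12) = (8 + a)*(12 + m))
j(R, T) = 132 + 11*R (j(R, T) = (R - R) + (96 + 8*R + 12*3 + 3*R) = 0 + (96 + 8*R + 36 + 3*R) = 0 + (132 + 11*R) = 132 + 11*R)
1/(j(Z + 1*4, -76) - 88992) = 1/((132 + 11*(-2 + 1*4)) - 88992) = 1/((132 + 11*(-2 + 4)) - 88992) = 1/((132 + 11*2) - 88992) = 1/((132 + 22) - 88992) = 1/(154 - 88992) = 1/(-88838) = -1/88838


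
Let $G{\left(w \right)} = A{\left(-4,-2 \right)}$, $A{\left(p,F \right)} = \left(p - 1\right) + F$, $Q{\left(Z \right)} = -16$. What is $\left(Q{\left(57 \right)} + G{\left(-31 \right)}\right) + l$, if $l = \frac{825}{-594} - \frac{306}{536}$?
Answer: $- \frac{60203}{2412} \approx -24.96$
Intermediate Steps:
$A{\left(p,F \right)} = -1 + F + p$ ($A{\left(p,F \right)} = \left(-1 + p\right) + F = -1 + F + p$)
$G{\left(w \right)} = -7$ ($G{\left(w \right)} = -1 - 2 - 4 = -7$)
$l = - \frac{4727}{2412}$ ($l = 825 \left(- \frac{1}{594}\right) - \frac{153}{268} = - \frac{25}{18} - \frac{153}{268} = - \frac{4727}{2412} \approx -1.9598$)
$\left(Q{\left(57 \right)} + G{\left(-31 \right)}\right) + l = \left(-16 - 7\right) - \frac{4727}{2412} = -23 - \frac{4727}{2412} = - \frac{60203}{2412}$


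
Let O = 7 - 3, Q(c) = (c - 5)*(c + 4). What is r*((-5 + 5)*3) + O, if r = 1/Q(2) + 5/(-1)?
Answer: 4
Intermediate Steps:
Q(c) = (-5 + c)*(4 + c)
O = 4
r = -91/18 (r = 1/(-20 + 2**2 - 1*2) + 5/(-1) = 1/(-20 + 4 - 2) + 5*(-1) = 1/(-18) - 5 = 1*(-1/18) - 5 = -1/18 - 5 = -91/18 ≈ -5.0556)
r*((-5 + 5)*3) + O = -91*(-5 + 5)*3/18 + 4 = -0*3 + 4 = -91/18*0 + 4 = 0 + 4 = 4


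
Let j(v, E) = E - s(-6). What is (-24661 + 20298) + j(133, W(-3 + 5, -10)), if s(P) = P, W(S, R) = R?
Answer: -4367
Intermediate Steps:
j(v, E) = 6 + E (j(v, E) = E - 1*(-6) = E + 6 = 6 + E)
(-24661 + 20298) + j(133, W(-3 + 5, -10)) = (-24661 + 20298) + (6 - 10) = -4363 - 4 = -4367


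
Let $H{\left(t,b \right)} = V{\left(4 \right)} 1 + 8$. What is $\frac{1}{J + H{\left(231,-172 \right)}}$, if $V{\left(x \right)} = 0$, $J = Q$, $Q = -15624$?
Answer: $- \frac{1}{15616} \approx -6.4037 \cdot 10^{-5}$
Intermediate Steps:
$J = -15624$
$H{\left(t,b \right)} = 8$ ($H{\left(t,b \right)} = 0 \cdot 1 + 8 = 0 + 8 = 8$)
$\frac{1}{J + H{\left(231,-172 \right)}} = \frac{1}{-15624 + 8} = \frac{1}{-15616} = - \frac{1}{15616}$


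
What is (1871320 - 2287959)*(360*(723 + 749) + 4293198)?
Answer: -2009499060402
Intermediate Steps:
(1871320 - 2287959)*(360*(723 + 749) + 4293198) = -416639*(360*1472 + 4293198) = -416639*(529920 + 4293198) = -416639*4823118 = -2009499060402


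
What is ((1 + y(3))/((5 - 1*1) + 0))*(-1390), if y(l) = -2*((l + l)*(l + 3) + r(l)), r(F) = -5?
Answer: 42395/2 ≈ 21198.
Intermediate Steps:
y(l) = 10 - 4*l*(3 + l) (y(l) = -2*((l + l)*(l + 3) - 5) = -2*((2*l)*(3 + l) - 5) = -2*(2*l*(3 + l) - 5) = -2*(-5 + 2*l*(3 + l)) = 10 - 4*l*(3 + l))
((1 + y(3))/((5 - 1*1) + 0))*(-1390) = ((1 + (10 - 12*3 - 4*3²))/((5 - 1*1) + 0))*(-1390) = ((1 + (10 - 36 - 4*9))/((5 - 1) + 0))*(-1390) = ((1 + (10 - 36 - 36))/(4 + 0))*(-1390) = ((1 - 62)/4)*(-1390) = -61*¼*(-1390) = -61/4*(-1390) = 42395/2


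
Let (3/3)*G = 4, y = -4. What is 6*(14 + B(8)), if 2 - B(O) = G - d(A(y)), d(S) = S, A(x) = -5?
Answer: 42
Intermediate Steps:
G = 4
B(O) = -7 (B(O) = 2 - (4 - 1*(-5)) = 2 - (4 + 5) = 2 - 1*9 = 2 - 9 = -7)
6*(14 + B(8)) = 6*(14 - 7) = 6*7 = 42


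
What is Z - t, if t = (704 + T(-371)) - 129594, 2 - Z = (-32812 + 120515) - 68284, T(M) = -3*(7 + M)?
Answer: 108381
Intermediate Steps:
T(M) = -21 - 3*M
Z = -19417 (Z = 2 - ((-32812 + 120515) - 68284) = 2 - (87703 - 68284) = 2 - 1*19419 = 2 - 19419 = -19417)
t = -127798 (t = (704 + (-21 - 3*(-371))) - 129594 = (704 + (-21 + 1113)) - 129594 = (704 + 1092) - 129594 = 1796 - 129594 = -127798)
Z - t = -19417 - 1*(-127798) = -19417 + 127798 = 108381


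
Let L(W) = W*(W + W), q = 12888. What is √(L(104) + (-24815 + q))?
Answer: √9705 ≈ 98.514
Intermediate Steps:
L(W) = 2*W² (L(W) = W*(2*W) = 2*W²)
√(L(104) + (-24815 + q)) = √(2*104² + (-24815 + 12888)) = √(2*10816 - 11927) = √(21632 - 11927) = √9705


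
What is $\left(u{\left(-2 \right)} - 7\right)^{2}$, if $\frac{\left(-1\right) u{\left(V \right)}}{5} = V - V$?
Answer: $49$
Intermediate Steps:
$u{\left(V \right)} = 0$ ($u{\left(V \right)} = - 5 \left(V - V\right) = \left(-5\right) 0 = 0$)
$\left(u{\left(-2 \right)} - 7\right)^{2} = \left(0 - 7\right)^{2} = \left(-7\right)^{2} = 49$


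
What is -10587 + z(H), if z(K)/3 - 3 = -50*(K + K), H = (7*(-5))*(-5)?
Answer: -63078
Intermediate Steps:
H = 175 (H = -35*(-5) = 175)
z(K) = 9 - 300*K (z(K) = 9 + 3*(-50*(K + K)) = 9 + 3*(-100*K) = 9 - 300*K)
-10587 + z(H) = -10587 + (9 - 300*175) = -10587 + (9 - 52500) = -10587 - 52491 = -63078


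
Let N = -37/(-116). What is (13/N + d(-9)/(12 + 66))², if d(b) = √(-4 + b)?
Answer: 1064260583/640692 + 116*I*√13/111 ≈ 1661.1 + 3.768*I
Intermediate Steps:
N = 37/116 (N = -37*(-1/116) = 37/116 ≈ 0.31897)
(13/N + d(-9)/(12 + 66))² = (13/(37/116) + √(-4 - 9)/(12 + 66))² = (13*(116/37) + √(-13)/78)² = (1508/37 + (I*√13)*(1/78))² = (1508/37 + I*√13/78)²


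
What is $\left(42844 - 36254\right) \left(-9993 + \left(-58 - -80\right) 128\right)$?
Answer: $-47296430$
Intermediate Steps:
$\left(42844 - 36254\right) \left(-9993 + \left(-58 - -80\right) 128\right) = 6590 \left(-9993 + \left(-58 + 80\right) 128\right) = 6590 \left(-9993 + 22 \cdot 128\right) = 6590 \left(-9993 + 2816\right) = 6590 \left(-7177\right) = -47296430$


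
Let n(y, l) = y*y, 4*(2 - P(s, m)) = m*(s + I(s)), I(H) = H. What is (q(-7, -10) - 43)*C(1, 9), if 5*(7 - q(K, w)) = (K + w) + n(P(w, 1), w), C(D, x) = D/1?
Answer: -212/5 ≈ -42.400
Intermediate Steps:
P(s, m) = 2 - m*s/2 (P(s, m) = 2 - m*(s + s)/4 = 2 - m*2*s/4 = 2 - m*s/2)
n(y, l) = y**2
C(D, x) = D (C(D, x) = D*1 = D)
q(K, w) = 7 - K/5 - w/5 - (2 - w/2)**2/5 (q(K, w) = 7 - ((K + w) + (2 - 1/2*1*w)**2)/5 = 7 - ((K + w) + (2 - w/2)**2)/5 = 7 - (K + w + (2 - w/2)**2)/5 = 7 + (-K/5 - w/5 - (2 - w/2)**2/5) = 7 - K/5 - w/5 - (2 - w/2)**2/5)
(q(-7, -10) - 43)*C(1, 9) = ((31/5 - 1/5*(-7) - 1/20*(-10)**2 + (1/5)*(-10)) - 43)*1 = ((31/5 + 7/5 - 1/20*100 - 2) - 43)*1 = ((31/5 + 7/5 - 5 - 2) - 43)*1 = (3/5 - 43)*1 = -212/5*1 = -212/5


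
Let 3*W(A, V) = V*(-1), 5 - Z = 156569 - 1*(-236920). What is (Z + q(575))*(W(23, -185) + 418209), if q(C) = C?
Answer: -493026928108/3 ≈ -1.6434e+11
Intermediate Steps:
Z = -393484 (Z = 5 - (156569 - 1*(-236920)) = 5 - (156569 + 236920) = 5 - 1*393489 = 5 - 393489 = -393484)
W(A, V) = -V/3 (W(A, V) = (V*(-1))/3 = (-V)/3 = -V/3)
(Z + q(575))*(W(23, -185) + 418209) = (-393484 + 575)*(-1/3*(-185) + 418209) = -392909*(185/3 + 418209) = -392909*1254812/3 = -493026928108/3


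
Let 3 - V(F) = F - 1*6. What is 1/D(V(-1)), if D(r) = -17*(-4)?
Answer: 1/68 ≈ 0.014706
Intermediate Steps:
V(F) = 9 - F (V(F) = 3 - (F - 1*6) = 3 - (F - 6) = 3 - (-6 + F) = 3 + (6 - F) = 9 - F)
D(r) = 68
1/D(V(-1)) = 1/68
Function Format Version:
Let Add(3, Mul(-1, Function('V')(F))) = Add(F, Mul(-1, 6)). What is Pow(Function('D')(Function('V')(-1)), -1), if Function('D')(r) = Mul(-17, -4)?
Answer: Rational(1, 68) ≈ 0.014706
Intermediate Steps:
Function('V')(F) = Add(9, Mul(-1, F)) (Function('V')(F) = Add(3, Mul(-1, Add(F, Mul(-1, 6)))) = Add(3, Mul(-1, Add(F, -6))) = Add(3, Mul(-1, Add(-6, F))) = Add(3, Add(6, Mul(-1, F))) = Add(9, Mul(-1, F)))
Function('D')(r) = 68
Pow(Function('D')(Function('V')(-1)), -1) = Pow(68, -1) = Rational(1, 68)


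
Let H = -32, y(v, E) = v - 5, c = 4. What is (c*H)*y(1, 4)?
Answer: 512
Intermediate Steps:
y(v, E) = -5 + v
(c*H)*y(1, 4) = (4*(-32))*(-5 + 1) = -128*(-4) = 512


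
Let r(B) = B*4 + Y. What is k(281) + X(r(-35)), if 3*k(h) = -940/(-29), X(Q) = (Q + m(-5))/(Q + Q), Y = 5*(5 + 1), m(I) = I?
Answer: 43361/3828 ≈ 11.327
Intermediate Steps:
Y = 30 (Y = 5*6 = 30)
r(B) = 30 + 4*B (r(B) = B*4 + 30 = 4*B + 30 = 30 + 4*B)
X(Q) = (-5 + Q)/(2*Q) (X(Q) = (Q - 5)/(Q + Q) = (-5 + Q)/((2*Q)) = (-5 + Q)*(1/(2*Q)) = (-5 + Q)/(2*Q))
k(h) = 940/87 (k(h) = (-940/(-29))/3 = (-940*(-1/29))/3 = (⅓)*(940/29) = 940/87)
k(281) + X(r(-35)) = 940/87 + (-5 + (30 + 4*(-35)))/(2*(30 + 4*(-35))) = 940/87 + (-5 + (30 - 140))/(2*(30 - 140)) = 940/87 + (½)*(-5 - 110)/(-110) = 940/87 + (½)*(-1/110)*(-115) = 940/87 + 23/44 = 43361/3828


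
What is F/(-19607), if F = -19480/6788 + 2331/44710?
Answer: 213781993/1487639362090 ≈ 0.00014371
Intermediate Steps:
F = -213781993/75872870 (F = -19480*1/6788 + 2331*(1/44710) = -4870/1697 + 2331/44710 = -213781993/75872870 ≈ -2.8176)
F/(-19607) = -213781993/75872870/(-19607) = -213781993/75872870*(-1/19607) = 213781993/1487639362090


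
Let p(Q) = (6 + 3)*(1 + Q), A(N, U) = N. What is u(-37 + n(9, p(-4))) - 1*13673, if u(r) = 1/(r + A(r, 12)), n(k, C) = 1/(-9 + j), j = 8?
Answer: -1039149/76 ≈ -13673.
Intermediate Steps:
p(Q) = 9 + 9*Q (p(Q) = 9*(1 + Q) = 9 + 9*Q)
n(k, C) = -1 (n(k, C) = 1/(-9 + 8) = 1/(-1) = -1)
u(r) = 1/(2*r) (u(r) = 1/(r + r) = 1/(2*r))
u(-37 + n(9, p(-4))) - 1*13673 = 1/(2*(-37 - 1)) - 1*13673 = (1/2)/(-38) - 13673 = (1/2)*(-1/38) - 13673 = -1/76 - 13673 = -1039149/76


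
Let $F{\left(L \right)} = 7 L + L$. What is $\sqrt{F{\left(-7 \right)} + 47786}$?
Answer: $\sqrt{47730} \approx 218.47$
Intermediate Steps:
$F{\left(L \right)} = 8 L$
$\sqrt{F{\left(-7 \right)} + 47786} = \sqrt{8 \left(-7\right) + 47786} = \sqrt{-56 + 47786} = \sqrt{47730}$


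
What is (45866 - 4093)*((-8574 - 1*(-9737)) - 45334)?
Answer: -1845155183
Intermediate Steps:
(45866 - 4093)*((-8574 - 1*(-9737)) - 45334) = 41773*((-8574 + 9737) - 45334) = 41773*(1163 - 45334) = 41773*(-44171) = -1845155183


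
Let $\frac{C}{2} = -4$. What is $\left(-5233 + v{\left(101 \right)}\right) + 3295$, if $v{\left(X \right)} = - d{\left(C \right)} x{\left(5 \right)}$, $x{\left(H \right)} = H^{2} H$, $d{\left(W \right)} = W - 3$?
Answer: $-563$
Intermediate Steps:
$C = -8$ ($C = 2 \left(-4\right) = -8$)
$d{\left(W \right)} = -3 + W$
$x{\left(H \right)} = H^{3}$
$v{\left(X \right)} = 1375$ ($v{\left(X \right)} = - (-3 - 8) 5^{3} = \left(-1\right) \left(-11\right) 125 = 11 \cdot 125 = 1375$)
$\left(-5233 + v{\left(101 \right)}\right) + 3295 = \left(-5233 + 1375\right) + 3295 = -3858 + 3295 = -563$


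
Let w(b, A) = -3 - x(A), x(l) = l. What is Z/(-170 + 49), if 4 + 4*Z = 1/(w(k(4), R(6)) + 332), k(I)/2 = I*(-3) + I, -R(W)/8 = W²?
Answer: 2467/298628 ≈ 0.0082611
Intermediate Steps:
R(W) = -8*W²
k(I) = -4*I (k(I) = 2*(I*(-3) + I) = 2*(-3*I + I) = 2*(-2*I) = -4*I)
w(b, A) = -3 - A
Z = -2467/2468 (Z = -1 + 1/(4*((-3 - (-8)*6²) + 332)) = -1 + 1/(4*((-3 - (-8)*36) + 332)) = -1 + 1/(4*((-3 - 1*(-288)) + 332)) = -1 + 1/(4*((-3 + 288) + 332)) = -1 + 1/(4*(285 + 332)) = -1 + (¼)/617 = -1 + (¼)*(1/617) = -1 + 1/2468 = -2467/2468 ≈ -0.99959)
Z/(-170 + 49) = -2467/(2468*(-170 + 49)) = -2467/2468/(-121) = -2467/2468*(-1/121) = 2467/298628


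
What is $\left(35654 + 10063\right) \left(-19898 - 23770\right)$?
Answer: $-1996369956$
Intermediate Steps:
$\left(35654 + 10063\right) \left(-19898 - 23770\right) = 45717 \left(-43668\right) = -1996369956$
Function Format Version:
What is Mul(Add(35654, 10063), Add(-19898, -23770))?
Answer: -1996369956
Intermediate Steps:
Mul(Add(35654, 10063), Add(-19898, -23770)) = Mul(45717, -43668) = -1996369956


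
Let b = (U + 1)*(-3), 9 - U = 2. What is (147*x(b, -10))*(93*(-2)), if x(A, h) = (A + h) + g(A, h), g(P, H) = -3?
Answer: 1011654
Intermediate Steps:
U = 7 (U = 9 - 1*2 = 9 - 2 = 7)
b = -24 (b = (7 + 1)*(-3) = 8*(-3) = -24)
x(A, h) = -3 + A + h (x(A, h) = (A + h) - 3 = -3 + A + h)
(147*x(b, -10))*(93*(-2)) = (147*(-3 - 24 - 10))*(93*(-2)) = (147*(-37))*(-186) = -5439*(-186) = 1011654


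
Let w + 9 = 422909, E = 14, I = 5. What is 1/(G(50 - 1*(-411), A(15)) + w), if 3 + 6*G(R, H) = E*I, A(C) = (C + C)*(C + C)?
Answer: 6/2537467 ≈ 2.3646e-6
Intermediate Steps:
A(C) = 4*C² (A(C) = (2*C)*(2*C) = 4*C²)
w = 422900 (w = -9 + 422909 = 422900)
G(R, H) = 67/6 (G(R, H) = -½ + (14*5)/6 = -½ + (⅙)*70 = -½ + 35/3 = 67/6)
1/(G(50 - 1*(-411), A(15)) + w) = 1/(67/6 + 422900) = 1/(2537467/6) = 6/2537467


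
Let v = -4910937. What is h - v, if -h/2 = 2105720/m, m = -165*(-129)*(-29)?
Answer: 606270747749/123453 ≈ 4.9109e+6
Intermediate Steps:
m = -617265 (m = 21285*(-29) = -617265)
h = 842288/123453 (h = -4211440/(-617265) = -4211440*(-1)/617265 = -2*(-421144/123453) = 842288/123453 ≈ 6.8227)
h - v = 842288/123453 - 1*(-4910937) = 842288/123453 + 4910937 = 606270747749/123453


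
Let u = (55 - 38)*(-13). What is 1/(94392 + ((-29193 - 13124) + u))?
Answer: 1/51854 ≈ 1.9285e-5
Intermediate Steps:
u = -221 (u = 17*(-13) = -221)
1/(94392 + ((-29193 - 13124) + u)) = 1/(94392 + ((-29193 - 13124) - 221)) = 1/(94392 + (-42317 - 221)) = 1/(94392 - 42538) = 1/51854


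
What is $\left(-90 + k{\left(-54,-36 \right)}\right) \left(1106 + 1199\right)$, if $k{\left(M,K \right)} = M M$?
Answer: $6513930$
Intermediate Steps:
$k{\left(M,K \right)} = M^{2}$
$\left(-90 + k{\left(-54,-36 \right)}\right) \left(1106 + 1199\right) = \left(-90 + \left(-54\right)^{2}\right) \left(1106 + 1199\right) = \left(-90 + 2916\right) 2305 = 2826 \cdot 2305 = 6513930$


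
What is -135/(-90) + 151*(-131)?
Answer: -39559/2 ≈ -19780.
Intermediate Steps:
-135/(-90) + 151*(-131) = -135*(-1/90) - 19781 = 3/2 - 19781 = -39559/2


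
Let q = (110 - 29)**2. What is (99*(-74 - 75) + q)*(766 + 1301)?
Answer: -16928730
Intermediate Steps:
q = 6561 (q = 81**2 = 6561)
(99*(-74 - 75) + q)*(766 + 1301) = (99*(-74 - 75) + 6561)*(766 + 1301) = (99*(-149) + 6561)*2067 = (-14751 + 6561)*2067 = -8190*2067 = -16928730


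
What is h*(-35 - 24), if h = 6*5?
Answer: -1770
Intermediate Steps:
h = 30
h*(-35 - 24) = 30*(-35 - 24) = 30*(-59) = -1770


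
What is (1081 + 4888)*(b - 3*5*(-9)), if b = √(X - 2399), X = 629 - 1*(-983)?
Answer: 805815 + 5969*I*√787 ≈ 8.0582e+5 + 1.6745e+5*I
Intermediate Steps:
X = 1612 (X = 629 + 983 = 1612)
b = I*√787 (b = √(1612 - 2399) = √(-787) = I*√787 ≈ 28.054*I)
(1081 + 4888)*(b - 3*5*(-9)) = (1081 + 4888)*(I*√787 - 3*5*(-9)) = 5969*(I*√787 - 15*(-9)) = 5969*(I*√787 + 135) = 5969*(135 + I*√787) = 805815 + 5969*I*√787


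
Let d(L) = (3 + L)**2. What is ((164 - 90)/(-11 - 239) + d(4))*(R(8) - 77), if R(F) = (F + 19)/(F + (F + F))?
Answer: -461927/125 ≈ -3695.4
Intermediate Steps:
R(F) = (19 + F)/(3*F) (R(F) = (19 + F)/(F + 2*F) = (19 + F)/((3*F)) = (19 + F)*(1/(3*F)) = (19 + F)/(3*F))
((164 - 90)/(-11 - 239) + d(4))*(R(8) - 77) = ((164 - 90)/(-11 - 239) + (3 + 4)**2)*((1/3)*(19 + 8)/8 - 77) = (74/(-250) + 7**2)*((1/3)*(1/8)*27 - 77) = (74*(-1/250) + 49)*(9/8 - 77) = (-37/125 + 49)*(-607/8) = (6088/125)*(-607/8) = -461927/125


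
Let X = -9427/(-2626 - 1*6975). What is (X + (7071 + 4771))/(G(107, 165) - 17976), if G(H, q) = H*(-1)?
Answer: -113704469/173614883 ≈ -0.65492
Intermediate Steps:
G(H, q) = -H
X = 9427/9601 (X = -9427/(-2626 - 6975) = -9427/(-9601) = -9427*(-1/9601) = 9427/9601 ≈ 0.98188)
(X + (7071 + 4771))/(G(107, 165) - 17976) = (9427/9601 + (7071 + 4771))/(-1*107 - 17976) = (9427/9601 + 11842)/(-107 - 17976) = (113704469/9601)/(-18083) = (113704469/9601)*(-1/18083) = -113704469/173614883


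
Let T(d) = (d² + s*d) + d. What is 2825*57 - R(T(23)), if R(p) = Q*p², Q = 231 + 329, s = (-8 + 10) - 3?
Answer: -156549935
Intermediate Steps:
s = -1 (s = 2 - 3 = -1)
T(d) = d² (T(d) = (d² - d) + d = d²)
Q = 560
R(p) = 560*p²
2825*57 - R(T(23)) = 2825*57 - 560*(23²)² = 161025 - 560*529² = 161025 - 560*279841 = 161025 - 1*156710960 = 161025 - 156710960 = -156549935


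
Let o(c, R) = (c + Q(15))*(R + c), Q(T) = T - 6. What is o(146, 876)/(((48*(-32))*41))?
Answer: -79205/31488 ≈ -2.5154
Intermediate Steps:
Q(T) = -6 + T
o(c, R) = (9 + c)*(R + c) (o(c, R) = (c + (-6 + 15))*(R + c) = (c + 9)*(R + c) = (9 + c)*(R + c))
o(146, 876)/(((48*(-32))*41)) = (146² + 9*876 + 9*146 + 876*146)/(((48*(-32))*41)) = (21316 + 7884 + 1314 + 127896)/((-1536*41)) = 158410/(-62976) = 158410*(-1/62976) = -79205/31488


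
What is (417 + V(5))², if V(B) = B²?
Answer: 195364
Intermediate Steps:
(417 + V(5))² = (417 + 5²)² = (417 + 25)² = 442² = 195364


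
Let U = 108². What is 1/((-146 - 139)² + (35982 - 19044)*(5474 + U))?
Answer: 1/290364669 ≈ 3.4439e-9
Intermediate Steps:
U = 11664
1/((-146 - 139)² + (35982 - 19044)*(5474 + U)) = 1/((-146 - 139)² + (35982 - 19044)*(5474 + 11664)) = 1/((-285)² + 16938*17138) = 1/(81225 + 290283444) = 1/290364669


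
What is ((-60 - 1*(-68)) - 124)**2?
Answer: 13456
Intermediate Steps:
((-60 - 1*(-68)) - 124)**2 = ((-60 + 68) - 124)**2 = (8 - 124)**2 = (-116)**2 = 13456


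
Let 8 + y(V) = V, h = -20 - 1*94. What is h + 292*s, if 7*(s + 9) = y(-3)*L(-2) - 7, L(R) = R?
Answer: -14814/7 ≈ -2116.3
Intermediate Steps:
h = -114 (h = -20 - 94 = -114)
y(V) = -8 + V
s = -48/7 (s = -9 + ((-8 - 3)*(-2) - 7)/7 = -9 + (-11*(-2) - 7)/7 = -9 + (22 - 7)/7 = -9 + (1/7)*15 = -9 + 15/7 = -48/7 ≈ -6.8571)
h + 292*s = -114 + 292*(-48/7) = -114 - 14016/7 = -14814/7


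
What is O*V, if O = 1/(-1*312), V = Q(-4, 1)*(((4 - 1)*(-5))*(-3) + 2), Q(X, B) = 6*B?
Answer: -47/52 ≈ -0.90385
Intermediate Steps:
V = 282 (V = (6*1)*(((4 - 1)*(-5))*(-3) + 2) = 6*((3*(-5))*(-3) + 2) = 6*(-15*(-3) + 2) = 6*(45 + 2) = 6*47 = 282)
O = -1/312 (O = 1/(-312) = -1/312 ≈ -0.0032051)
O*V = -1/312*282 = -47/52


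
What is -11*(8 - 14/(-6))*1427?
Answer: -486607/3 ≈ -1.6220e+5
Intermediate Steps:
-11*(8 - 14/(-6))*1427 = -11*(8 - 14*(-1/6))*1427 = -11*(8 + 7/3)*1427 = -11*31/3*1427 = -341/3*1427 = -486607/3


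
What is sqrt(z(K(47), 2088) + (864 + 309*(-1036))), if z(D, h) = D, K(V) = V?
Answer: I*sqrt(319213) ≈ 564.99*I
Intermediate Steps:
sqrt(z(K(47), 2088) + (864 + 309*(-1036))) = sqrt(47 + (864 + 309*(-1036))) = sqrt(47 + (864 - 320124)) = sqrt(47 - 319260) = sqrt(-319213) = I*sqrt(319213)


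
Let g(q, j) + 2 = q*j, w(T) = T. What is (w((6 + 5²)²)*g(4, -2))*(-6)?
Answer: 57660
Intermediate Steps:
g(q, j) = -2 + j*q (g(q, j) = -2 + q*j = -2 + j*q)
(w((6 + 5²)²)*g(4, -2))*(-6) = ((6 + 5²)²*(-2 - 2*4))*(-6) = ((6 + 25)²*(-2 - 8))*(-6) = (31²*(-10))*(-6) = (961*(-10))*(-6) = -9610*(-6) = 57660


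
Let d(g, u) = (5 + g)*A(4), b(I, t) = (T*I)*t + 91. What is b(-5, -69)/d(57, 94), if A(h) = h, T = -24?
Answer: -8189/248 ≈ -33.020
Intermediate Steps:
b(I, t) = 91 - 24*I*t (b(I, t) = (-24*I)*t + 91 = -24*I*t + 91 = 91 - 24*I*t)
d(g, u) = 20 + 4*g (d(g, u) = (5 + g)*4 = 20 + 4*g)
b(-5, -69)/d(57, 94) = (91 - 24*(-5)*(-69))/(20 + 4*57) = (91 - 8280)/(20 + 228) = -8189/248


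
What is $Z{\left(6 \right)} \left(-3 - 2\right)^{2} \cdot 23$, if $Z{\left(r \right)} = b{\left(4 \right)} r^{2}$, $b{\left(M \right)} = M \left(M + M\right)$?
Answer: $662400$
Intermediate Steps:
$b{\left(M \right)} = 2 M^{2}$ ($b{\left(M \right)} = M 2 M = 2 M^{2}$)
$Z{\left(r \right)} = 32 r^{2}$ ($Z{\left(r \right)} = 2 \cdot 4^{2} r^{2} = 2 \cdot 16 r^{2} = 32 r^{2}$)
$Z{\left(6 \right)} \left(-3 - 2\right)^{2} \cdot 23 = 32 \cdot 6^{2} \left(-3 - 2\right)^{2} \cdot 23 = 32 \cdot 36 \left(-5\right)^{2} \cdot 23 = 1152 \cdot 25 \cdot 23 = 28800 \cdot 23 = 662400$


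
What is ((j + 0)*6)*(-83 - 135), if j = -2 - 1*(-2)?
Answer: 0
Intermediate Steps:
j = 0 (j = -2 + 2 = 0)
((j + 0)*6)*(-83 - 135) = ((0 + 0)*6)*(-83 - 135) = (0*6)*(-218) = 0*(-218) = 0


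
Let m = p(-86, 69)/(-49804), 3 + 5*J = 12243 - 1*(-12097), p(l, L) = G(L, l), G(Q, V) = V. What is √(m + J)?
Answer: √75458063932390/124510 ≈ 69.767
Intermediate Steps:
p(l, L) = l
J = 24337/5 (J = -⅗ + (12243 - 1*(-12097))/5 = -⅗ + (12243 + 12097)/5 = -⅗ + (⅕)*24340 = -⅗ + 4868 = 24337/5 ≈ 4867.4)
m = 43/24902 (m = -86/(-49804) = -86*(-1/49804) = 43/24902 ≈ 0.0017268)
√(m + J) = √(43/24902 + 24337/5) = √(606040189/124510) = √75458063932390/124510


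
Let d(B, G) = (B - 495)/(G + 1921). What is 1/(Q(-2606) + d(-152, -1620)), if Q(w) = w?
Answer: -301/785053 ≈ -0.00038341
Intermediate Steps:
d(B, G) = (-495 + B)/(1921 + G)
1/(Q(-2606) + d(-152, -1620)) = 1/(-2606 + (-495 - 152)/(1921 - 1620)) = 1/(-2606 - 647/301) = 1/(-785053/301) = -301/785053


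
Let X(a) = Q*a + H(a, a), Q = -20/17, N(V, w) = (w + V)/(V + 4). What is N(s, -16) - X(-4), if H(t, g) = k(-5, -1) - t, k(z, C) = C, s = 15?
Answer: -2506/323 ≈ -7.7585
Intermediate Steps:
H(t, g) = -1 - t
N(V, w) = (V + w)/(4 + V)
Q = -20/17 (Q = -20*1/17 = -20/17 ≈ -1.1765)
X(a) = -1 - 37*a/17 (X(a) = -20*a/17 + (-1 - a) = -1 - 37*a/17)
N(s, -16) - X(-4) = (15 - 16)/(4 + 15) - (-1 - 37/17*(-4)) = -1/19 - (-1 + 148/17) = (1/19)*(-1) - 1*131/17 = -1/19 - 131/17 = -2506/323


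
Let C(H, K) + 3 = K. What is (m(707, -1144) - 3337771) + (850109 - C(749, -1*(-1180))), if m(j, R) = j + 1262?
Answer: -2486870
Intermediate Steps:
m(j, R) = 1262 + j
C(H, K) = -3 + K
(m(707, -1144) - 3337771) + (850109 - C(749, -1*(-1180))) = ((1262 + 707) - 3337771) + (850109 - (-3 - 1*(-1180))) = (1969 - 3337771) + (850109 - (-3 + 1180)) = -3335802 + (850109 - 1*1177) = -3335802 + (850109 - 1177) = -3335802 + 848932 = -2486870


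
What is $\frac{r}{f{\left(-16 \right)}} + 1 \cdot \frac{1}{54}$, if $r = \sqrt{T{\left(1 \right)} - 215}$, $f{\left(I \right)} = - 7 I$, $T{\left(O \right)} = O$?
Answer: $\frac{1}{54} + \frac{i \sqrt{214}}{112} \approx 0.018519 + 0.13061 i$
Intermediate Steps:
$r = i \sqrt{214}$ ($r = \sqrt{1 - 215} = \sqrt{-214} = i \sqrt{214} \approx 14.629 i$)
$\frac{r}{f{\left(-16 \right)}} + 1 \cdot \frac{1}{54} = \frac{i \sqrt{214}}{\left(-7\right) \left(-16\right)} + 1 \cdot \frac{1}{54} = \frac{i \sqrt{214}}{112} + 1 \cdot \frac{1}{54} = i \sqrt{214} \cdot \frac{1}{112} + \frac{1}{54} = \frac{i \sqrt{214}}{112} + \frac{1}{54} = \frac{1}{54} + \frac{i \sqrt{214}}{112}$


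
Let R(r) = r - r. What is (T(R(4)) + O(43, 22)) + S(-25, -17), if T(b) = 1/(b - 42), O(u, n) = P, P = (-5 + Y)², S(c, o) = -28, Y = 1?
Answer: -505/42 ≈ -12.024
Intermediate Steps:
R(r) = 0
P = 16 (P = (-5 + 1)² = (-4)² = 16)
O(u, n) = 16
T(b) = 1/(-42 + b)
(T(R(4)) + O(43, 22)) + S(-25, -17) = (1/(-42 + 0) + 16) - 28 = (1/(-42) + 16) - 28 = (-1/42 + 16) - 28 = 671/42 - 28 = -505/42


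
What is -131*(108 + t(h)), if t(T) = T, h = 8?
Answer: -15196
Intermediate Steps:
-131*(108 + t(h)) = -131*(108 + 8) = -131*116 = -15196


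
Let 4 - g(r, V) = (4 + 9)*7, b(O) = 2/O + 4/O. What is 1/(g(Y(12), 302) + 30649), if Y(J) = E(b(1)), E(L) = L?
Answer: 1/30562 ≈ 3.2720e-5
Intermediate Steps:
b(O) = 6/O
Y(J) = 6 (Y(J) = 6/1 = 6*1 = 6)
g(r, V) = -87 (g(r, V) = 4 - (4 + 9)*7 = 4 - 13*7 = 4 - 1*91 = 4 - 91 = -87)
1/(g(Y(12), 302) + 30649) = 1/(-87 + 30649) = 1/30562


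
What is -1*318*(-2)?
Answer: 636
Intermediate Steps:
-1*318*(-2) = -318*(-2) = 636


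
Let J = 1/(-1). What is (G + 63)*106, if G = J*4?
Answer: 6254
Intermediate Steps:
J = -1
G = -4 (G = -1*4 = -4)
(G + 63)*106 = (-4 + 63)*106 = 59*106 = 6254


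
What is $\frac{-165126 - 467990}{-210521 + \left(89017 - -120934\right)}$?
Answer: $\frac{316558}{285} \approx 1110.7$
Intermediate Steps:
$\frac{-165126 - 467990}{-210521 + \left(89017 - -120934\right)} = - \frac{633116}{-210521 + \left(89017 + 120934\right)} = - \frac{633116}{-210521 + 209951} = - \frac{633116}{-570} = \left(-633116\right) \left(- \frac{1}{570}\right) = \frac{316558}{285}$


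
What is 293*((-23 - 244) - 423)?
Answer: -202170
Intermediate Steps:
293*((-23 - 244) - 423) = 293*(-267 - 423) = 293*(-690) = -202170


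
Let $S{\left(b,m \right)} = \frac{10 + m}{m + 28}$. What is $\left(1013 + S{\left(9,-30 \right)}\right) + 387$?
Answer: $1410$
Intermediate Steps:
$S{\left(b,m \right)} = \frac{10 + m}{28 + m}$
$\left(1013 + S{\left(9,-30 \right)}\right) + 387 = \left(1013 + \frac{10 - 30}{28 - 30}\right) + 387 = \left(1013 + \frac{1}{-2} \left(-20\right)\right) + 387 = \left(1013 - -10\right) + 387 = \left(1013 + 10\right) + 387 = 1023 + 387 = 1410$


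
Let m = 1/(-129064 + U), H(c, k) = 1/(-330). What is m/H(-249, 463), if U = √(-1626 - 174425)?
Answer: 14197040/5552564049 + 110*I*√176051/5552564049 ≈ 0.0025568 + 8.3122e-6*I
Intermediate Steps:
U = I*√176051 (U = √(-176051) = I*√176051 ≈ 419.58*I)
H(c, k) = -1/330
m = 1/(-129064 + I*√176051) ≈ -7.748e-6 - 2.519e-8*I
m/H(-249, 463) = (-129064/16657692147 - I*√176051/16657692147)/(-1/330) = (-129064/16657692147 - I*√176051/16657692147)*(-330) = 14197040/5552564049 + 110*I*√176051/5552564049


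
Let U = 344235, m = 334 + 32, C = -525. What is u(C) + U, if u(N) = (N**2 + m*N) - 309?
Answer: 427401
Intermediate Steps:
m = 366
u(N) = -309 + N**2 + 366*N (u(N) = (N**2 + 366*N) - 309 = -309 + N**2 + 366*N)
u(C) + U = (-309 + (-525)**2 + 366*(-525)) + 344235 = (-309 + 275625 - 192150) + 344235 = 83166 + 344235 = 427401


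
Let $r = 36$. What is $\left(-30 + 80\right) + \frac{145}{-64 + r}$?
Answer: $\frac{1255}{28} \approx 44.821$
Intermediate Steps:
$\left(-30 + 80\right) + \frac{145}{-64 + r} = \left(-30 + 80\right) + \frac{145}{-64 + 36} = 50 + \frac{145}{-28} = 50 + 145 \left(- \frac{1}{28}\right) = 50 - \frac{145}{28} = \frac{1255}{28}$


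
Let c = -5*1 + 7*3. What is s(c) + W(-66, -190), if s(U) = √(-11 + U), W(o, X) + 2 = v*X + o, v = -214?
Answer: 40592 + √5 ≈ 40594.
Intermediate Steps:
W(o, X) = -2 + o - 214*X (W(o, X) = -2 + (-214*X + o) = -2 + (o - 214*X) = -2 + o - 214*X)
c = 16 (c = -5 + 21 = 16)
s(c) + W(-66, -190) = √(-11 + 16) + (-2 - 66 - 214*(-190)) = √5 + (-2 - 66 + 40660) = √5 + 40592 = 40592 + √5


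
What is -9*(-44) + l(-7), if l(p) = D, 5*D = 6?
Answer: 1986/5 ≈ 397.20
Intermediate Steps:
D = 6/5 (D = (1/5)*6 = 6/5 ≈ 1.2000)
l(p) = 6/5
-9*(-44) + l(-7) = -9*(-44) + 6/5 = 396 + 6/5 = 1986/5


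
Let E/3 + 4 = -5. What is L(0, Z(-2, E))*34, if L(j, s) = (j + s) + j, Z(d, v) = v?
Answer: -918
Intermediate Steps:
E = -27 (E = -12 + 3*(-5) = -12 - 15 = -27)
L(j, s) = s + 2*j
L(0, Z(-2, E))*34 = (-27 + 2*0)*34 = (-27 + 0)*34 = -27*34 = -918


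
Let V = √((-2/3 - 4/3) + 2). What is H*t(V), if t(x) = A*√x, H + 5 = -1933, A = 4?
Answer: 0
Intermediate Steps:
H = -1938 (H = -5 - 1933 = -1938)
V = 0 (V = √((-2*⅓ - 4*⅓) + 2) = √((-⅔ - 4/3) + 2) = √(-2 + 2) = √0 = 0)
t(x) = 4*√x
H*t(V) = -7752*√0 = -7752*0 = -1938*0 = 0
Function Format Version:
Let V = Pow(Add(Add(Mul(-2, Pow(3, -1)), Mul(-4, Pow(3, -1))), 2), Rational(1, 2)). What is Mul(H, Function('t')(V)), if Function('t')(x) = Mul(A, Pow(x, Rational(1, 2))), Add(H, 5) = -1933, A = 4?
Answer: 0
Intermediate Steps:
H = -1938 (H = Add(-5, -1933) = -1938)
V = 0 (V = Pow(Add(Add(Mul(-2, Rational(1, 3)), Mul(-4, Rational(1, 3))), 2), Rational(1, 2)) = Pow(Add(Add(Rational(-2, 3), Rational(-4, 3)), 2), Rational(1, 2)) = Pow(Add(-2, 2), Rational(1, 2)) = Pow(0, Rational(1, 2)) = 0)
Function('t')(x) = Mul(4, Pow(x, Rational(1, 2)))
Mul(H, Function('t')(V)) = Mul(-1938, Mul(4, Pow(0, Rational(1, 2)))) = Mul(-1938, Mul(4, 0)) = Mul(-1938, 0) = 0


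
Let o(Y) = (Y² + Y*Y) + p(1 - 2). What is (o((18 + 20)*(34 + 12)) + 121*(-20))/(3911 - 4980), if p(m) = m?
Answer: -6108587/1069 ≈ -5714.3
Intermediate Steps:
o(Y) = -1 + 2*Y² (o(Y) = (Y² + Y*Y) + (1 - 2) = (Y² + Y²) - 1 = 2*Y² - 1 = -1 + 2*Y²)
(o((18 + 20)*(34 + 12)) + 121*(-20))/(3911 - 4980) = ((-1 + 2*((18 + 20)*(34 + 12))²) + 121*(-20))/(3911 - 4980) = ((-1 + 2*(38*46)²) - 2420)/(-1069) = ((-1 + 2*1748²) - 2420)*(-1/1069) = ((-1 + 2*3055504) - 2420)*(-1/1069) = ((-1 + 6111008) - 2420)*(-1/1069) = (6111007 - 2420)*(-1/1069) = 6108587*(-1/1069) = -6108587/1069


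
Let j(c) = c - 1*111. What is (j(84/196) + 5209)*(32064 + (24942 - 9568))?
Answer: 1693014782/7 ≈ 2.4186e+8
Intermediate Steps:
j(c) = -111 + c (j(c) = c - 111 = -111 + c)
(j(84/196) + 5209)*(32064 + (24942 - 9568)) = ((-111 + 84/196) + 5209)*(32064 + (24942 - 9568)) = ((-111 + 84*(1/196)) + 5209)*(32064 + 15374) = ((-111 + 3/7) + 5209)*47438 = (-774/7 + 5209)*47438 = (35689/7)*47438 = 1693014782/7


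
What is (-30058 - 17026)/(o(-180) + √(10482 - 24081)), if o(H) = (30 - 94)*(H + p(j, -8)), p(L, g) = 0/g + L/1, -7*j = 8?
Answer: -26746725376/6586313455 + 6921348*I*√1511/6586313455 ≈ -4.061 + 0.040849*I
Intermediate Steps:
j = -8/7 (j = -⅐*8 = -8/7 ≈ -1.1429)
p(L, g) = L (p(L, g) = 0 + L*1 = 0 + L = L)
o(H) = 512/7 - 64*H (o(H) = (30 - 94)*(H - 8/7) = -64*(-8/7 + H) = 512/7 - 64*H)
(-30058 - 17026)/(o(-180) + √(10482 - 24081)) = (-30058 - 17026)/((512/7 - 64*(-180)) + √(10482 - 24081)) = -47084/((512/7 + 11520) + √(-13599)) = -47084/(81152/7 + 3*I*√1511)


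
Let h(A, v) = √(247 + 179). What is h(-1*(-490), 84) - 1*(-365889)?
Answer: 365889 + √426 ≈ 3.6591e+5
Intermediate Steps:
h(A, v) = √426
h(-1*(-490), 84) - 1*(-365889) = √426 - 1*(-365889) = √426 + 365889 = 365889 + √426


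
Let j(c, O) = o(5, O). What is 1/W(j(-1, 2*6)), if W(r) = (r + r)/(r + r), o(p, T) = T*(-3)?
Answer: 1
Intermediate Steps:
o(p, T) = -3*T
j(c, O) = -3*O
W(r) = 1 (W(r) = (2*r)/((2*r)) = (2*r)*(1/(2*r)) = 1)
1/W(j(-1, 2*6)) = 1/1 = 1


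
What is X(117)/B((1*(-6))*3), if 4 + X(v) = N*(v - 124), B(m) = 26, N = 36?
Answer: -128/13 ≈ -9.8462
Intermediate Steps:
X(v) = -4468 + 36*v (X(v) = -4 + 36*(v - 124) = -4 + 36*(-124 + v) = -4 + (-4464 + 36*v) = -4468 + 36*v)
X(117)/B((1*(-6))*3) = (-4468 + 36*117)/26 = (-4468 + 4212)*(1/26) = -256*1/26 = -128/13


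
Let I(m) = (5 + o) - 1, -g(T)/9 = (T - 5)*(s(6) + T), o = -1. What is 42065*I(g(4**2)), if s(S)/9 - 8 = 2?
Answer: 126195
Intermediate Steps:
s(S) = 90 (s(S) = 72 + 9*2 = 72 + 18 = 90)
g(T) = -9*(-5 + T)*(90 + T) (g(T) = -9*(T - 5)*(90 + T) = -9*(-5 + T)*(90 + T))
I(m) = 3 (I(m) = (5 - 1) - 1 = 4 - 1 = 3)
42065*I(g(4**2)) = 42065*3 = 126195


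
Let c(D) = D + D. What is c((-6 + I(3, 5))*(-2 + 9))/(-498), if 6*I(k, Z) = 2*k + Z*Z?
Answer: 35/1494 ≈ 0.023427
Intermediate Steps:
I(k, Z) = k/3 + Z²/6 (I(k, Z) = (2*k + Z*Z)/6 = (2*k + Z²)/6 = (Z² + 2*k)/6 = k/3 + Z²/6)
c(D) = 2*D
c((-6 + I(3, 5))*(-2 + 9))/(-498) = (2*((-6 + ((⅓)*3 + (⅙)*5²))*(-2 + 9)))/(-498) = (2*((-6 + (1 + (⅙)*25))*7))*(-1/498) = (2*((-6 + (1 + 25/6))*7))*(-1/498) = (2*((-6 + 31/6)*7))*(-1/498) = (2*(-⅚*7))*(-1/498) = (2*(-35/6))*(-1/498) = -35/3*(-1/498) = 35/1494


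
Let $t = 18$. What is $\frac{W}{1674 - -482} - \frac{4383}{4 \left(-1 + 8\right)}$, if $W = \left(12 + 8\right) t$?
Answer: $- \frac{337131}{2156} \approx -156.37$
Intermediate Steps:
$W = 360$ ($W = \left(12 + 8\right) 18 = 20 \cdot 18 = 360$)
$\frac{W}{1674 - -482} - \frac{4383}{4 \left(-1 + 8\right)} = \frac{360}{1674 - -482} - \frac{4383}{4 \left(-1 + 8\right)} = \frac{360}{1674 + 482} - \frac{4383}{4 \cdot 7} = \frac{360}{2156} - \frac{4383}{28} = 360 \cdot \frac{1}{2156} - \frac{4383}{28} = \frac{90}{539} - \frac{4383}{28} = - \frac{337131}{2156}$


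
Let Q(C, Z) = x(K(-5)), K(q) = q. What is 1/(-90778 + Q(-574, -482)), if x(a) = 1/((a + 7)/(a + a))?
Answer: -1/90783 ≈ -1.1015e-5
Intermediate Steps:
x(a) = 2*a/(7 + a) (x(a) = 1/((7 + a)/((2*a))) = 1/((7 + a)*(1/(2*a))) = 1/((7 + a)/(2*a)) = 2*a/(7 + a))
Q(C, Z) = -5 (Q(C, Z) = 2*(-5)/(7 - 5) = 2*(-5)/2 = 2*(-5)*(½) = -5)
1/(-90778 + Q(-574, -482)) = 1/(-90778 - 5) = 1/(-90783) = -1/90783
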